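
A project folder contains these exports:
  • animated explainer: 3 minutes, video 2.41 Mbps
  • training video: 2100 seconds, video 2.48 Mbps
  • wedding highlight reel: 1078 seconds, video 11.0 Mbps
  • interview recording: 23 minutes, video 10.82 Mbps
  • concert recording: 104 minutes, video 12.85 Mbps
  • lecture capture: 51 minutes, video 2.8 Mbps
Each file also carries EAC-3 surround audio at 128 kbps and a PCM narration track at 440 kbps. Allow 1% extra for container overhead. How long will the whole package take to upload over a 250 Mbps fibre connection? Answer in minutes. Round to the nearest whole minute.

Audio total: 128 + 440 = 568 kbps = 0.568 Mbps.
animated explainer: 2.978 Mbps × 180 s × 1.01 = 541.4 Mb
training video: 3.048 Mbps × 2100 s × 1.01 = 6464.8 Mb
wedding highlight reel: 11.568 Mbps × 1078 s × 1.01 = 12595.0 Mb
interview recording: 11.388 Mbps × 1380 s × 1.01 = 15872.6 Mb
concert recording: 13.418 Mbps × 6240 s × 1.01 = 84565.6 Mb
lecture capture: 3.368 Mbps × 3060 s × 1.01 = 10409.1 Mb
Total: 130448.6 Mb = 16306.1 MB.
At 250 Mbps: 130448.6 / 250 = 522 s ≈ 8.7 minutes.

9 minutes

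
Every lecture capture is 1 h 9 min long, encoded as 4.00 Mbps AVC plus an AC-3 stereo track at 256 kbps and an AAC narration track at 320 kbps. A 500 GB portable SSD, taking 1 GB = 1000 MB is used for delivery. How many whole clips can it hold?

211

1 h 9 min = 69 min = 4140 s
Audio total: 256 + 320 = 576 kbps = 0.576 Mbps.
Total bitrate: 4.576 Mbps.
Per item: 4.576 Mbps × 4140 s = 18,945 Mb = 2,368 MB.
Capacity: 500 GB = 4,000,000 Mb; 211.14 items → 211 complete.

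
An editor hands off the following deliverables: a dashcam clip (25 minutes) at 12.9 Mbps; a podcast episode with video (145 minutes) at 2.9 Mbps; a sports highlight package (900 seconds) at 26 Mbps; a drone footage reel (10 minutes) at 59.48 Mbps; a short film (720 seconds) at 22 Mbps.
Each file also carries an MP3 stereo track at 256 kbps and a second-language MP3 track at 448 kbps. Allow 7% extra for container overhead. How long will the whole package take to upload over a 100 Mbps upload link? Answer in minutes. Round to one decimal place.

22.9 minutes

Audio total: 256 + 448 = 704 kbps = 0.704 Mbps.
dashcam clip: 13.604 Mbps × 1500 s × 1.07 = 21834.4 Mb
podcast episode with video: 3.604 Mbps × 8700 s × 1.07 = 33549.6 Mb
sports highlight package: 26.704 Mbps × 900 s × 1.07 = 25716.0 Mb
drone footage reel: 60.184 Mbps × 600 s × 1.07 = 38638.1 Mb
short film: 22.704 Mbps × 720 s × 1.07 = 17491.2 Mb
Total: 137229.3 Mb = 17153.7 MB.
At 100 Mbps: 137229.3 / 100 = 1372 s ≈ 22.9 minutes.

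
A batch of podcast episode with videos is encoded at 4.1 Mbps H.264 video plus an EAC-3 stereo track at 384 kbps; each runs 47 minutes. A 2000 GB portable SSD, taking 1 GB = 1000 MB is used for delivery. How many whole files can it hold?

47 min = 2820 s
Audio: 384 kbps = 0.384 Mbps.
Total bitrate: 4.484 Mbps.
Per item: 4.484 Mbps × 2820 s = 12,645 Mb = 1,581 MB.
Capacity: 2000 GB = 16,000,000 Mb; 1265.33 items → 1265 complete.

1265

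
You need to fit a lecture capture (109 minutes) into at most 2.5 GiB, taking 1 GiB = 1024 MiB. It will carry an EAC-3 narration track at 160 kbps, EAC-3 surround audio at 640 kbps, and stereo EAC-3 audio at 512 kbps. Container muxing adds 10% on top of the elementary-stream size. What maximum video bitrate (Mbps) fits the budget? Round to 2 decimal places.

Budget: 2.5 GiB = 21474.8 Mb.
Stream payload after overhead: 21474.8 / 1.10 = 19522.6 Mb.
109 min = 6540 s
Total bitrate budget: 19522.6 Mb / 6540 s = 2.985 Mbps.
Audio total: 160 + 640 + 512 = 1312 kbps = 1.312 Mbps.
Video: 2.985 − 1.312 = 1.673 Mbps.

1.67 Mbps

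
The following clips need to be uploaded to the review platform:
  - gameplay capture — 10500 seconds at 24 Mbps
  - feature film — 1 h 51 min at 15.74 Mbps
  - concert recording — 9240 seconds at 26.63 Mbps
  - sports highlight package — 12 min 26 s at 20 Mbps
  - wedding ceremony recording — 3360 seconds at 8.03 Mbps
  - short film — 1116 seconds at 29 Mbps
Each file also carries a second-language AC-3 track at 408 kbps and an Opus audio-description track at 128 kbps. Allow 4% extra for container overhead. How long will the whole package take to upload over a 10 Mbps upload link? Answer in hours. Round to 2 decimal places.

20.05 hours

Audio total: 408 + 128 = 536 kbps = 0.536 Mbps.
gameplay capture: 24.536 Mbps × 10500 s × 1.04 = 267933.1 Mb
feature film: 16.276 Mbps × 6660 s × 1.04 = 112734.1 Mb
concert recording: 27.166 Mbps × 9240 s × 1.04 = 261054.4 Mb
sports highlight package: 20.536 Mbps × 746 s × 1.04 = 15932.7 Mb
wedding ceremony recording: 8.566 Mbps × 3360 s × 1.04 = 29933.0 Mb
short film: 29.536 Mbps × 1116 s × 1.04 = 34280.7 Mb
Total: 721867.9 Mb = 90233.5 MB.
At 10 Mbps: 721867.9 / 10 = 72187 s ≈ 20.1 hours.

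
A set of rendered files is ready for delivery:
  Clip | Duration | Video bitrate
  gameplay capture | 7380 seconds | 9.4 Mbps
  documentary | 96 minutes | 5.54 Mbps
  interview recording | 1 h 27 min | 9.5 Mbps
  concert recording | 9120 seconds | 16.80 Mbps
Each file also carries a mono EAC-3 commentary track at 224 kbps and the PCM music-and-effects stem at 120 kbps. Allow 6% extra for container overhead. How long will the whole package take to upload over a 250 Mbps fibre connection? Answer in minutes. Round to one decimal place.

Audio total: 224 + 120 = 344 kbps = 0.344 Mbps.
gameplay capture: 9.744 Mbps × 7380 s × 1.06 = 76225.4 Mb
documentary: 5.884 Mbps × 5760 s × 1.06 = 35925.4 Mb
interview recording: 9.844 Mbps × 5220 s × 1.06 = 54468.8 Mb
concert recording: 17.144 Mbps × 9120 s × 1.06 = 165734.5 Mb
Total: 332354.0 Mb = 41544.3 MB.
At 250 Mbps: 332354.0 / 250 = 1329 s ≈ 22.2 minutes.

22.2 minutes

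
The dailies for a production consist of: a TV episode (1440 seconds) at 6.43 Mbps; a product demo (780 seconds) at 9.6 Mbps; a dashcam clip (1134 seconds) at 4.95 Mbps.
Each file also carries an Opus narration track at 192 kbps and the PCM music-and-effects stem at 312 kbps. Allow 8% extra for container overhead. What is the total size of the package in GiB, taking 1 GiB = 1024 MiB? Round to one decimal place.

Audio total: 192 + 312 = 504 kbps = 0.504 Mbps.
TV episode: 6.934 Mbps × 1440 s × 1.08 = 10783.8 Mb
product demo: 10.104 Mbps × 780 s × 1.08 = 8511.6 Mb
dashcam clip: 5.454 Mbps × 1134 s × 1.08 = 6679.6 Mb
Total: 25975.0 Mb = 3246.9 MB.
= 3.024 GiB.

3.0 GiB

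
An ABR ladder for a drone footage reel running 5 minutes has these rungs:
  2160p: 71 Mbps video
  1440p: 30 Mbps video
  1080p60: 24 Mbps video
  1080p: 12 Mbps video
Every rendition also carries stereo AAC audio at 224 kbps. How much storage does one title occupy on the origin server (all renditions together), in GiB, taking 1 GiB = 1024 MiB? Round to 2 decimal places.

5 min = 300 s
Audio: 224 kbps = 0.224 Mbps.
Sum of rendition bitrates: (71+0.224) + (30+0.224) + (24+0.224) + (12+0.224) = 137.896 Mbps.
× 300 s = 41,369 Mb = 5,171 MB = 4.816 GiB.

4.82 GiB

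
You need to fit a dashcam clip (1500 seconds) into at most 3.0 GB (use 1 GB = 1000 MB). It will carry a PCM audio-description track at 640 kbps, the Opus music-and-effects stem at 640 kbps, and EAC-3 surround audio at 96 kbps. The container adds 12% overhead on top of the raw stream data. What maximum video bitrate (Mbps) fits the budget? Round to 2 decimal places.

Budget: 3.0 GB = 24000.0 Mb.
Stream payload after overhead: 24000.0 / 1.12 = 21428.6 Mb.
Total bitrate budget: 21428.6 Mb / 1500 s = 14.286 Mbps.
Audio total: 640 + 640 + 96 = 1376 kbps = 1.376 Mbps.
Video: 14.286 − 1.376 = 12.910 Mbps.

12.91 Mbps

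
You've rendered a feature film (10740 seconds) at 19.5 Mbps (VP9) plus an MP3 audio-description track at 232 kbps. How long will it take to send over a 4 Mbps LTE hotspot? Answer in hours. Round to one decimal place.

14.7 hours

Audio: 232 kbps = 0.232 Mbps.
Total bitrate: 19.732 Mbps.
File: 19.732 Mbps × 10740 s = 211921.7 Mb.
At 4 Mbps: 211921.7 / 4 = 52980.4 s ≈ 14.7 hours.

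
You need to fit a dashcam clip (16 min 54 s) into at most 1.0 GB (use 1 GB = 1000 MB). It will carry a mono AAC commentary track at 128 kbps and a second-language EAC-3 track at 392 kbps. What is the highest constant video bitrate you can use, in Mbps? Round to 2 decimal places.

7.37 Mbps

Budget: 1.0 GB = 8000.0 Mb.
16 min 54 s = 1014 s
Total bitrate budget: 8000.0 Mb / 1014 s = 7.890 Mbps.
Audio total: 128 + 392 = 520 kbps = 0.520 Mbps.
Video: 7.890 − 0.520 = 7.370 Mbps.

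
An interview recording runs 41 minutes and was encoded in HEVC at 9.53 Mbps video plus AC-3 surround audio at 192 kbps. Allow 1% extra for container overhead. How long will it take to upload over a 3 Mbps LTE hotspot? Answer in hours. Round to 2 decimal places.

2.24 hours

41 min = 2460 s
Audio: 192 kbps = 0.192 Mbps.
Total bitrate: 9.722 Mbps.
File: 9.722 Mbps × 2460 s = 23916.1 Mb.
With 1% container overhead: ×1.01. → 24155.3 Mb.
At 3 Mbps: 24155.3 / 3 = 8051.8 s ≈ 2.24 hours.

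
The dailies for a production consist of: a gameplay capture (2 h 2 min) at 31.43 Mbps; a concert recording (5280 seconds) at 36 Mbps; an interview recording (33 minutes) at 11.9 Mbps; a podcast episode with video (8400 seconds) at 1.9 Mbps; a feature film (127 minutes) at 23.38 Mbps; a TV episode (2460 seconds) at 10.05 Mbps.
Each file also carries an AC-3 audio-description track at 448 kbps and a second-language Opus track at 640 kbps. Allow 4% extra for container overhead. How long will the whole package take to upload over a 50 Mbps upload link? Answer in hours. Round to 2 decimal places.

Audio total: 448 + 640 = 1088 kbps = 1.088 Mbps.
gameplay capture: 32.518 Mbps × 7320 s × 1.04 = 247553.0 Mb
concert recording: 37.088 Mbps × 5280 s × 1.04 = 203657.6 Mb
interview recording: 12.988 Mbps × 1980 s × 1.04 = 26744.9 Mb
podcast episode with video: 2.988 Mbps × 8400 s × 1.04 = 26103.2 Mb
feature film: 24.468 Mbps × 7620 s × 1.04 = 193904.0 Mb
TV episode: 11.138 Mbps × 2460 s × 1.04 = 28495.5 Mb
Total: 726458.2 Mb = 90807.3 MB.
At 50 Mbps: 726458.2 / 50 = 14529 s ≈ 4.04 hours.

4.04 hours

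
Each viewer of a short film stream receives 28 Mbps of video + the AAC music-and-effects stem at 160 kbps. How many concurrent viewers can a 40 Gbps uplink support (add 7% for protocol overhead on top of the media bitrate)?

Audio: 160 kbps = 0.160 Mbps.
Per-viewer media rate: 28.160 Mbps.
On the wire with 7% overhead: 30.131 Mbps.
40 Gbps = 40,000 Mbps; 40,000 / 30.131 = 1327.53 → 1327 viewers.

1327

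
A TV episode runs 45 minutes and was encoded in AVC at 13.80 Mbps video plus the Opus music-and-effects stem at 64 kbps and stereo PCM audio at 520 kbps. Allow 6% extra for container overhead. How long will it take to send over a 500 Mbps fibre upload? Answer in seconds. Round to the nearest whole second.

45 min = 2700 s
Audio total: 64 + 520 = 584 kbps = 0.584 Mbps.
Total bitrate: 14.384 Mbps.
File: 14.384 Mbps × 2700 s = 38836.8 Mb.
With 6% container overhead: ×1.06. → 41167.0 Mb.
At 500 Mbps: 41167.0 / 500 = 82.3 s ≈ 82.3 seconds.

82 seconds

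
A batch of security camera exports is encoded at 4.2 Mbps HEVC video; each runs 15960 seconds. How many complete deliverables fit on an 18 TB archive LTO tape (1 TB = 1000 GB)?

2148

Per item: 4.200 Mbps × 15960 s = 67,032 Mb = 8,379 MB.
Capacity: 18 TB = 144,000,000 Mb; 2148.23 items → 2148 complete.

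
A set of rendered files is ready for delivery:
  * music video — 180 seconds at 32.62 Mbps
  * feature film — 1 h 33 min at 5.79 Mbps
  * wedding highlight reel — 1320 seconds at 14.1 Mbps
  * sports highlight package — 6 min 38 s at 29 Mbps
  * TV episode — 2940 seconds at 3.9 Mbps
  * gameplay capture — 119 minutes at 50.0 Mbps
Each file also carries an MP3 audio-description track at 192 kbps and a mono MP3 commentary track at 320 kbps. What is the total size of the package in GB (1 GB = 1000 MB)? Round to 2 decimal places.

55.72 GB

Audio total: 192 + 320 = 512 kbps = 0.512 Mbps.
music video: 33.132 Mbps × 180 s = 5963.8 Mb
feature film: 6.302 Mbps × 5580 s = 35165.2 Mb
wedding highlight reel: 14.612 Mbps × 1320 s = 19287.8 Mb
sports highlight package: 29.512 Mbps × 398 s = 11745.8 Mb
TV episode: 4.412 Mbps × 2940 s = 12971.3 Mb
gameplay capture: 50.512 Mbps × 7140 s = 360655.7 Mb
Total: 445789.5 Mb = 55723.7 MB.
= 55.72 GB.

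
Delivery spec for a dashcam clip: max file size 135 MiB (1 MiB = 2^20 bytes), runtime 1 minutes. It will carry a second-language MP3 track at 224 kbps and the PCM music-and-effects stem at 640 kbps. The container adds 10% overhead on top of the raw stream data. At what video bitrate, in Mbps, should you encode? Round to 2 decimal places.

Budget: 135 MiB = 1132.5 Mb.
Stream payload after overhead: 1132.5 / 1.10 = 1029.5 Mb.
Total bitrate budget: 1029.5 Mb / 60 s = 17.159 Mbps.
Audio total: 224 + 640 = 864 kbps = 0.864 Mbps.
Video: 17.159 − 0.864 = 16.295 Mbps.

16.29 Mbps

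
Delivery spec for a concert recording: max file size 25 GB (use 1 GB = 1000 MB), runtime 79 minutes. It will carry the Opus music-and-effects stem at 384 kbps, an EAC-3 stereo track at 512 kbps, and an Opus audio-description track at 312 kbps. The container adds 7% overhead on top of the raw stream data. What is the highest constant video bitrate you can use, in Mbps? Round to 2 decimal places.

Budget: 25 GB = 200000.0 Mb.
Stream payload after overhead: 200000.0 / 1.07 = 186915.9 Mb.
79 min = 4740 s
Total bitrate budget: 186915.9 Mb / 4740 s = 39.434 Mbps.
Audio total: 384 + 512 + 312 = 1208 kbps = 1.208 Mbps.
Video: 39.434 − 1.208 = 38.226 Mbps.

38.23 Mbps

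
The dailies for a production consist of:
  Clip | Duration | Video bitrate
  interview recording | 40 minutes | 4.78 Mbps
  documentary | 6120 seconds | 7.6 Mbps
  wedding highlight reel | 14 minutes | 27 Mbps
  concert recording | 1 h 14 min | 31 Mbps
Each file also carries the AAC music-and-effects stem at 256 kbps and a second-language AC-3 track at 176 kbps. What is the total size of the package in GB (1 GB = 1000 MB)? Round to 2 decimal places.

Audio total: 256 + 176 = 432 kbps = 0.432 Mbps.
interview recording: 5.212 Mbps × 2400 s = 12508.8 Mb
documentary: 8.032 Mbps × 6120 s = 49155.8 Mb
wedding highlight reel: 27.432 Mbps × 840 s = 23042.9 Mb
concert recording: 31.432 Mbps × 4440 s = 139558.1 Mb
Total: 224265.6 Mb = 28033.2 MB.
= 28.03 GB.

28.03 GB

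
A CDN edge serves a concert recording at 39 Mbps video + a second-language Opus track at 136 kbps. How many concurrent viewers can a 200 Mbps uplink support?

5

Audio: 136 kbps = 0.136 Mbps.
Per-viewer media rate: 39.136 Mbps.
200 Mbps = 200.0 Mbps; 200.0 / 39.136 = 5.11 → 5 viewers.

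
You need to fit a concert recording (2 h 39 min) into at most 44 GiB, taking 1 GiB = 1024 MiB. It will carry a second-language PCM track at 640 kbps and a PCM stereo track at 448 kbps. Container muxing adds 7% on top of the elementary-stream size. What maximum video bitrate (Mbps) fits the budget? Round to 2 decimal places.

Budget: 44 GiB = 377957.1 Mb.
Stream payload after overhead: 377957.1 / 1.07 = 353231.0 Mb.
2 h 39 min = 159 min = 9540 s
Total bitrate budget: 353231.0 Mb / 9540 s = 37.026 Mbps.
Audio total: 640 + 448 = 1088 kbps = 1.088 Mbps.
Video: 37.026 − 1.088 = 35.938 Mbps.

35.94 Mbps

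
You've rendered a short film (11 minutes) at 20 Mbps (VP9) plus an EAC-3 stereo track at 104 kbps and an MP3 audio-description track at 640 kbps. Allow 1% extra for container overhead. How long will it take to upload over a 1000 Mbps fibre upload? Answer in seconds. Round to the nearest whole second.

11 min = 660 s
Audio total: 104 + 640 = 744 kbps = 0.744 Mbps.
Total bitrate: 20.744 Mbps.
File: 20.744 Mbps × 660 s = 13691.0 Mb.
With 1% container overhead: ×1.01. → 13828.0 Mb.
At 1000 Mbps: 13828.0 / 1000 = 13.8 s ≈ 13.8 seconds.

14 seconds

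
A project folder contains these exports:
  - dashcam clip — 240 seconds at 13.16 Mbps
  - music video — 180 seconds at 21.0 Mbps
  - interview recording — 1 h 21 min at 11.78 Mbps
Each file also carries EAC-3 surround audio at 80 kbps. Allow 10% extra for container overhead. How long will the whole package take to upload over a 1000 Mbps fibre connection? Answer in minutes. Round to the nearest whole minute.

1 minutes

Audio: 80 kbps = 0.080 Mbps.
dashcam clip: 13.240 Mbps × 240 s × 1.10 = 3495.4 Mb
music video: 21.080 Mbps × 180 s × 1.10 = 4173.8 Mb
interview recording: 11.860 Mbps × 4860 s × 1.10 = 63403.6 Mb
Total: 71072.8 Mb = 8884.1 MB.
At 1000 Mbps: 71072.8 / 1000 = 71 s ≈ 1.18 minutes.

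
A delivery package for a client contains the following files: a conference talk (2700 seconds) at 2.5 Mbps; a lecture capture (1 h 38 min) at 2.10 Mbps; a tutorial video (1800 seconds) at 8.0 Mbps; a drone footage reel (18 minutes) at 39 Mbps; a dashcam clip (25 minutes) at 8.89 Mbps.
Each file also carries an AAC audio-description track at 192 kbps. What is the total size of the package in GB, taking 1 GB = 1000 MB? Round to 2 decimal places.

Audio: 192 kbps = 0.192 Mbps.
conference talk: 2.692 Mbps × 2700 s = 7268.4 Mb
lecture capture: 2.292 Mbps × 5880 s = 13477.0 Mb
tutorial video: 8.192 Mbps × 1800 s = 14745.6 Mb
drone footage reel: 39.192 Mbps × 1080 s = 42327.4 Mb
dashcam clip: 9.082 Mbps × 1500 s = 13623.0 Mb
Total: 91441.3 Mb = 11430.2 MB.
= 11.43 GB.

11.43 GB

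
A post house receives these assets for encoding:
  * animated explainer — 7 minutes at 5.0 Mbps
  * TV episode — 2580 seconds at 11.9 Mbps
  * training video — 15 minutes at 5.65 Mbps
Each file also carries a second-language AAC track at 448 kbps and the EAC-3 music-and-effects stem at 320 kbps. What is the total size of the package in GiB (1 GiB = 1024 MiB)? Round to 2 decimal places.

Audio total: 448 + 320 = 768 kbps = 0.768 Mbps.
animated explainer: 5.768 Mbps × 420 s = 2422.6 Mb
TV episode: 12.668 Mbps × 2580 s = 32683.4 Mb
training video: 6.418 Mbps × 900 s = 5776.2 Mb
Total: 40882.2 Mb = 5110.3 MB.
= 4.759 GiB.

4.76 GiB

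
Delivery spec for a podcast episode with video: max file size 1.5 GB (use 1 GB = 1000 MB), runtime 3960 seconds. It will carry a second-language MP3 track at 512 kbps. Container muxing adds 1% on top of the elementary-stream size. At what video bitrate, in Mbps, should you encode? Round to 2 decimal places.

Budget: 1.5 GB = 12000.0 Mb.
Stream payload after overhead: 12000.0 / 1.01 = 11881.2 Mb.
Total bitrate budget: 11881.2 Mb / 3960 s = 3.000 Mbps.
Audio: 512 kbps = 0.512 Mbps.
Video: 3.000 − 0.512 = 2.488 Mbps.

2.49 Mbps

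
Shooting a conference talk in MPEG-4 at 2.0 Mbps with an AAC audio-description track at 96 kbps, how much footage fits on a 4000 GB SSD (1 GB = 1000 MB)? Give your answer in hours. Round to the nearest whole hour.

4241 hours

Audio: 96 kbps = 0.096 Mbps.
Total bitrate: 2.0 + 0.096 = 2.096 Mbps.
Capacity: 4000 GB = 32,000,000 Mb.
Recording time: 32,000,000 / 2.096 = 15,267,176 s ≈ 4,241 hours.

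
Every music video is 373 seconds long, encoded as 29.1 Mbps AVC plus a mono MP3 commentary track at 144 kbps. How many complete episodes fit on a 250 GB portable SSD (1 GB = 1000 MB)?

Audio: 144 kbps = 0.144 Mbps.
Total bitrate: 29.244 Mbps.
Per item: 29.244 Mbps × 373 s = 10,908 Mb = 1,364 MB.
Capacity: 250 GB = 2,000,000 Mb; 183.35 items → 183 complete.

183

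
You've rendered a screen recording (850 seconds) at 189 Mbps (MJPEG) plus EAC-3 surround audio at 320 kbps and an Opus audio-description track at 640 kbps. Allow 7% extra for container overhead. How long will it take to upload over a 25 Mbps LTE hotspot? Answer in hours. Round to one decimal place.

1.9 hours

Audio total: 320 + 640 = 960 kbps = 0.960 Mbps.
Total bitrate: 189.960 Mbps.
File: 189.960 Mbps × 850 s = 161466.0 Mb.
With 7% container overhead: ×1.07. → 172768.6 Mb.
At 25 Mbps: 172768.6 / 25 = 6910.7 s ≈ 1.92 hours.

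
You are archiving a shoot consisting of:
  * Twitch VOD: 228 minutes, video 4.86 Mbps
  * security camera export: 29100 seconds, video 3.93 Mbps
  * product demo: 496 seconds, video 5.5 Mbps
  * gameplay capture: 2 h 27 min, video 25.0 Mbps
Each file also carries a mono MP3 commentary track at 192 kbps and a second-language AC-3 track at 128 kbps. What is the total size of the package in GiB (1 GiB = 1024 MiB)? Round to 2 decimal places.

Audio total: 192 + 128 = 320 kbps = 0.320 Mbps.
Twitch VOD: 5.180 Mbps × 13680 s = 70862.4 Mb
security camera export: 4.250 Mbps × 29100 s = 123675.0 Mb
product demo: 5.820 Mbps × 496 s = 2886.7 Mb
gameplay capture: 25.320 Mbps × 8820 s = 223322.4 Mb
Total: 420746.5 Mb = 52593.3 MB.
= 48.98 GiB.

48.98 GiB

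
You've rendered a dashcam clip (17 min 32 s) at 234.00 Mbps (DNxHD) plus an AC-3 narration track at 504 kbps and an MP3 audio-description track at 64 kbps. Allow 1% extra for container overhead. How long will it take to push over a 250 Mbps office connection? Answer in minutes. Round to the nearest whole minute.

17 minutes

17 min 32 s = 1052 s
Audio total: 504 + 64 = 568 kbps = 0.568 Mbps.
Total bitrate: 234.568 Mbps.
File: 234.568 Mbps × 1052 s = 246765.5 Mb.
With 1% container overhead: ×1.01. → 249233.2 Mb.
At 250 Mbps: 249233.2 / 250 = 996.9 s ≈ 16.6 minutes.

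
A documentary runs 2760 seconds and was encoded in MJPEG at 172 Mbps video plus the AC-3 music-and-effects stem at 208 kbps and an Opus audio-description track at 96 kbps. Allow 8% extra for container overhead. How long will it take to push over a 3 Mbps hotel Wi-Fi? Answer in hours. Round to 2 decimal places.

Audio total: 208 + 96 = 304 kbps = 0.304 Mbps.
Total bitrate: 172.304 Mbps.
File: 172.304 Mbps × 2760 s = 475559.0 Mb.
With 8% container overhead: ×1.08. → 513603.8 Mb.
At 3 Mbps: 513603.8 / 3 = 171201.3 s ≈ 47.6 hours.

47.56 hours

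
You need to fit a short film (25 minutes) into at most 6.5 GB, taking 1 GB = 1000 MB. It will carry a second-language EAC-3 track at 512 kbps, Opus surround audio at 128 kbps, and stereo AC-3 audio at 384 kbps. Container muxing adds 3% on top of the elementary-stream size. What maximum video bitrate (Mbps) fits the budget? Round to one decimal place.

Budget: 6.5 GB = 52000.0 Mb.
Stream payload after overhead: 52000.0 / 1.03 = 50485.4 Mb.
25 min = 1500 s
Total bitrate budget: 50485.4 Mb / 1500 s = 33.657 Mbps.
Audio total: 512 + 128 + 384 = 1024 kbps = 1.024 Mbps.
Video: 33.657 − 1.024 = 32.633 Mbps.

32.6 Mbps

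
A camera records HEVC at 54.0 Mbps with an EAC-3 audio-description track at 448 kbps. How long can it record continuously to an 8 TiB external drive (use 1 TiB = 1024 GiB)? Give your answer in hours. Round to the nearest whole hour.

Audio: 448 kbps = 0.448 Mbps.
Total bitrate: 54.0 + 0.448 = 54.448 Mbps.
Capacity: 8 TiB = 70,368,744 Mb.
Recording time: 70,368,744 / 54.448 = 1,292,403 s ≈ 359 hours.

359 hours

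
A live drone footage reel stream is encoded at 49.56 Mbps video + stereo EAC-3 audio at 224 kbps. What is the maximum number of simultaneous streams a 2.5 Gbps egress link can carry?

Audio: 224 kbps = 0.224 Mbps.
Per-viewer media rate: 49.784 Mbps.
2.5 Gbps = 2,500 Mbps; 2,500 / 49.784 = 50.22 → 50 viewers.

50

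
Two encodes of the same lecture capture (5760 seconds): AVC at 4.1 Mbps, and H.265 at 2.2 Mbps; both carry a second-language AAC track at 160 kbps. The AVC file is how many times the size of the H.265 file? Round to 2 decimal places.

Audio: 160 kbps = 0.160 Mbps.
AVC: 4.260 Mbps × 5760 s = 24537.6 Mb = 3.067 GB.
H.265: 2.360 Mbps × 5760 s = 13593.6 Mb = 1.699 GB.
Ratio: 3.067 / 1.699 = 1.805.

1.81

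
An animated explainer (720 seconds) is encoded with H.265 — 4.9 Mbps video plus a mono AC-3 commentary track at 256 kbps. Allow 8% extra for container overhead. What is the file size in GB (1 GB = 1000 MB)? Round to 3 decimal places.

0.501 GB

Audio: 256 kbps = 0.256 Mbps.
Total bitrate: 4.9 + 0.256 = 5.156 Mbps.
Stream data: 5.156 Mbps × 720 s = 3712.3 Mb.
With 8% container overhead: ×1.08.
4,009 Mb ÷ 8 = 501.2 MB → 0.5012 GB.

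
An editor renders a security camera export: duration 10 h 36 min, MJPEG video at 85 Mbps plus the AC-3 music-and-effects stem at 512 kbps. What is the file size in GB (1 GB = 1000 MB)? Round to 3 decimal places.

10 h 36 min = 636 min = 38160 s
Audio: 512 kbps = 0.512 Mbps.
Total bitrate: 85 + 0.512 = 85.512 Mbps.
Stream data: 85.512 Mbps × 38160 s = 3263137.9 Mb.
3,263,138 Mb ÷ 8 = 407,892 MB → 407.9 GB.

407.892 GB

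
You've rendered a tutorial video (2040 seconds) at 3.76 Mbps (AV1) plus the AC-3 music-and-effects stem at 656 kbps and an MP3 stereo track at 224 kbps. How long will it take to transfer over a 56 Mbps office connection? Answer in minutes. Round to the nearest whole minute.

3 minutes

Audio total: 656 + 224 = 880 kbps = 0.880 Mbps.
Total bitrate: 4.640 Mbps.
File: 4.640 Mbps × 2040 s = 9465.6 Mb.
At 56 Mbps: 9465.6 / 56 = 169.0 s ≈ 2.82 minutes.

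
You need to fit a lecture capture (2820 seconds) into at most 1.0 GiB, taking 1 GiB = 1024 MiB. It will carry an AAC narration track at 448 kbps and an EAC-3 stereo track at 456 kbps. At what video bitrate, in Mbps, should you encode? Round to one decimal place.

Budget: 1.0 GiB = 8589.9 Mb.
Total bitrate budget: 8589.9 Mb / 2820 s = 3.046 Mbps.
Audio total: 448 + 456 = 904 kbps = 0.904 Mbps.
Video: 3.046 − 0.904 = 2.142 Mbps.

2.1 Mbps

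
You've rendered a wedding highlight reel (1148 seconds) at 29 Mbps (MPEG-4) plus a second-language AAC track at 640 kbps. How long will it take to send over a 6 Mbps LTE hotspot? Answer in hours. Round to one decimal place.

Audio: 640 kbps = 0.640 Mbps.
Total bitrate: 29.640 Mbps.
File: 29.640 Mbps × 1148 s = 34026.7 Mb.
At 6 Mbps: 34026.7 / 6 = 5671.1 s ≈ 1.58 hours.

1.6 hours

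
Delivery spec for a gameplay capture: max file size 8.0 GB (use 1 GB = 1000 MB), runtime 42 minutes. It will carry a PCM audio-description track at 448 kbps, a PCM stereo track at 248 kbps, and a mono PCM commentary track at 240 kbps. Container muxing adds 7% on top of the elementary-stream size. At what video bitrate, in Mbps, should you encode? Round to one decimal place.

Budget: 8.0 GB = 64000.0 Mb.
Stream payload after overhead: 64000.0 / 1.07 = 59813.1 Mb.
42 min = 2520 s
Total bitrate budget: 59813.1 Mb / 2520 s = 23.735 Mbps.
Audio total: 448 + 248 + 240 = 936 kbps = 0.936 Mbps.
Video: 23.735 − 0.936 = 22.799 Mbps.

22.8 Mbps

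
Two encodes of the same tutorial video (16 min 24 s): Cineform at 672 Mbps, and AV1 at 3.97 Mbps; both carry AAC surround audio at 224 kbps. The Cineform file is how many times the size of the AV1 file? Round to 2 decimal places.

160.28

16 min 24 s = 984 s
Audio: 224 kbps = 0.224 Mbps.
Cineform: 672.224 Mbps × 984 s = 661468.4 Mb = 77.005 GiB.
AV1: 4.194 Mbps × 984 s = 4126.9 Mb = 0.480 GiB.
Ratio: 77.005 / 0.480 = 160.282.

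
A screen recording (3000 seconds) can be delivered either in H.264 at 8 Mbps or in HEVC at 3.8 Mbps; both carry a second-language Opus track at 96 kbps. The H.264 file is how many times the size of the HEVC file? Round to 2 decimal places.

2.08

Audio: 96 kbps = 0.096 Mbps.
H.264: 8.096 Mbps × 3000 s = 24288.0 Mb = 3.036 GB.
HEVC: 3.896 Mbps × 3000 s = 11688.0 Mb = 1.461 GB.
Ratio: 3.036 / 1.461 = 2.078.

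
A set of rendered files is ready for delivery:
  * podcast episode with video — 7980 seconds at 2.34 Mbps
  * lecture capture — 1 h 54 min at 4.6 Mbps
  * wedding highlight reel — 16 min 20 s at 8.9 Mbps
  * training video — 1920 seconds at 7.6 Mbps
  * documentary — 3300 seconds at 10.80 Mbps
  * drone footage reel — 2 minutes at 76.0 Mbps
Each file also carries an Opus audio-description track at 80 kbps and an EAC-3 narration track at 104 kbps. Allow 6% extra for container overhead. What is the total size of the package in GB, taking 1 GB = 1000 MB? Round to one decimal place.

16.2 GB

Audio total: 80 + 104 = 184 kbps = 0.184 Mbps.
podcast episode with video: 2.524 Mbps × 7980 s × 1.06 = 21350.0 Mb
lecture capture: 4.784 Mbps × 6840 s × 1.06 = 34685.9 Mb
wedding highlight reel: 9.084 Mbps × 980 s × 1.06 = 9436.5 Mb
training video: 7.784 Mbps × 1920 s × 1.06 = 15842.0 Mb
documentary: 10.984 Mbps × 3300 s × 1.06 = 38422.0 Mb
drone footage reel: 76.184 Mbps × 120 s × 1.06 = 9690.6 Mb
Total: 129427.0 Mb = 16178.4 MB.
= 16.18 GB.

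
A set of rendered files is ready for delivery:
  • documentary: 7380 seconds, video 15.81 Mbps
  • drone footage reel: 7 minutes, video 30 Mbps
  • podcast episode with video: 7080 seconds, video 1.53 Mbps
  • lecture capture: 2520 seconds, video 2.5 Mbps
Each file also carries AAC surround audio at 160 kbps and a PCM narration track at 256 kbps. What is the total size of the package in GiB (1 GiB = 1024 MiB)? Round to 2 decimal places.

17.89 GiB

Audio total: 160 + 256 = 416 kbps = 0.416 Mbps.
documentary: 16.226 Mbps × 7380 s = 119747.9 Mb
drone footage reel: 30.416 Mbps × 420 s = 12774.7 Mb
podcast episode with video: 1.946 Mbps × 7080 s = 13777.7 Mb
lecture capture: 2.916 Mbps × 2520 s = 7348.3 Mb
Total: 153648.6 Mb = 19206.1 MB.
= 17.89 GiB.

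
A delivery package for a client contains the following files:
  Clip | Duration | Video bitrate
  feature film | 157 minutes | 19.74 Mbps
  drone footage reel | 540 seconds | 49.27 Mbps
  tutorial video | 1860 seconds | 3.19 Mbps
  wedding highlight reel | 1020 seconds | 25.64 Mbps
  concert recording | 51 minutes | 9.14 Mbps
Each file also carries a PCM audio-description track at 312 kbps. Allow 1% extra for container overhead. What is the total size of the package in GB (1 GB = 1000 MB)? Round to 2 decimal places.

Audio: 312 kbps = 0.312 Mbps.
feature film: 20.052 Mbps × 9420 s × 1.01 = 190778.7 Mb
drone footage reel: 49.582 Mbps × 540 s × 1.01 = 27042.0 Mb
tutorial video: 3.502 Mbps × 1860 s × 1.01 = 6578.9 Mb
wedding highlight reel: 25.952 Mbps × 1020 s × 1.01 = 26735.8 Mb
concert recording: 9.452 Mbps × 3060 s × 1.01 = 29212.4 Mb
Total: 280347.7 Mb = 35043.5 MB.
= 35.04 GB.

35.04 GB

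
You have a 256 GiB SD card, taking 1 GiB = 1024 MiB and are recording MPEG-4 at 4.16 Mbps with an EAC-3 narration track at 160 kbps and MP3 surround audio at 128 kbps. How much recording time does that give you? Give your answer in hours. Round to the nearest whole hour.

Audio total: 160 + 128 = 288 kbps = 0.288 Mbps.
Total bitrate: 4.16 + 0.288 = 4.448 Mbps.
Capacity: 256 GiB = 2,199,023 Mb.
Recording time: 2,199,023 / 4.448 = 494,385 s ≈ 137 hours.

137 hours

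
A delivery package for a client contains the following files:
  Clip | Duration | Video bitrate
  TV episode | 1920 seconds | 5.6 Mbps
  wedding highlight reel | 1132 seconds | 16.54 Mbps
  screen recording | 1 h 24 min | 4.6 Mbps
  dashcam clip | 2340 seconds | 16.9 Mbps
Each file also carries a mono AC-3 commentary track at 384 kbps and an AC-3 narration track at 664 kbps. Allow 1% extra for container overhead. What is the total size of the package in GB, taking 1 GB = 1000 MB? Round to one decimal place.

13.0 GB

Audio total: 384 + 664 = 1048 kbps = 1.048 Mbps.
TV episode: 6.648 Mbps × 1920 s × 1.01 = 12891.8 Mb
wedding highlight reel: 17.588 Mbps × 1132 s × 1.01 = 20108.7 Mb
screen recording: 5.648 Mbps × 5040 s × 1.01 = 28750.6 Mb
dashcam clip: 17.948 Mbps × 2340 s × 1.01 = 42418.3 Mb
Total: 104169.4 Mb = 13021.2 MB.
= 13.02 GB.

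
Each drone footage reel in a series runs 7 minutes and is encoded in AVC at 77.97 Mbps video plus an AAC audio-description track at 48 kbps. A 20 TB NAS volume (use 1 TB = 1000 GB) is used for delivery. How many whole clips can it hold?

7 min = 420 s
Audio: 48 kbps = 0.048 Mbps.
Total bitrate: 78.018 Mbps.
Per item: 78.018 Mbps × 420 s = 32,768 Mb = 4,096 MB.
Capacity: 20 TB = 160,000,000 Mb; 4882.88 items → 4882 complete.

4882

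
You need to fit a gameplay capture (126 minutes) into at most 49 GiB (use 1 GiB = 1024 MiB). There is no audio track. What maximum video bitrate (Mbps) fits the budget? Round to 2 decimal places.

55.68 Mbps

Budget: 49 GiB = 420906.8 Mb.
126 min = 7560 s
Total bitrate budget: 420906.8 Mb / 7560 s = 55.676 Mbps.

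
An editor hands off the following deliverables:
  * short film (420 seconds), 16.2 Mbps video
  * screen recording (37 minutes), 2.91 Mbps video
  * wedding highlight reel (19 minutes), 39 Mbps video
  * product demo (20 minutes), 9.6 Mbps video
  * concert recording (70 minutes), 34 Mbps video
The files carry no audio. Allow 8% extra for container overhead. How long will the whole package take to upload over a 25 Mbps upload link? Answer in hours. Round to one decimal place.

2.5 hours

short film: 16.200 Mbps × 420 s × 1.08 = 7348.3 Mb
screen recording: 2.910 Mbps × 2220 s × 1.08 = 6977.0 Mb
wedding highlight reel: 39.000 Mbps × 1140 s × 1.08 = 48016.8 Mb
product demo: 9.600 Mbps × 1200 s × 1.08 = 12441.6 Mb
concert recording: 34.000 Mbps × 4200 s × 1.08 = 154224.0 Mb
Total: 229007.7 Mb = 28626.0 MB.
At 25 Mbps: 229007.7 / 25 = 9160 s ≈ 2.54 hours.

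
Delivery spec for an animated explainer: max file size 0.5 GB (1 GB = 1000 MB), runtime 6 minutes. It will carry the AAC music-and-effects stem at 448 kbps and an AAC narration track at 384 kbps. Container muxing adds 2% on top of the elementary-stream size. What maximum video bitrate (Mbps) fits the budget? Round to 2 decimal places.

10.06 Mbps

Budget: 0.5 GB = 4000.0 Mb.
Stream payload after overhead: 4000.0 / 1.02 = 3921.6 Mb.
6 min = 360 s
Total bitrate budget: 3921.6 Mb / 360 s = 10.893 Mbps.
Audio total: 448 + 384 = 832 kbps = 0.832 Mbps.
Video: 10.893 − 0.832 = 10.061 Mbps.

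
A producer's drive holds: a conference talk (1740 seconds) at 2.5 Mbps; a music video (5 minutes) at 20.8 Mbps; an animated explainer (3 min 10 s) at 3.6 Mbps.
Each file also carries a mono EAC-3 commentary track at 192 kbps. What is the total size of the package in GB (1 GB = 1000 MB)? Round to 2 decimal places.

Audio: 192 kbps = 0.192 Mbps.
conference talk: 2.692 Mbps × 1740 s = 4684.1 Mb
music video: 20.992 Mbps × 300 s = 6297.6 Mb
animated explainer: 3.792 Mbps × 190 s = 720.5 Mb
Total: 11702.2 Mb = 1462.8 MB.
= 1.463 GB.

1.46 GB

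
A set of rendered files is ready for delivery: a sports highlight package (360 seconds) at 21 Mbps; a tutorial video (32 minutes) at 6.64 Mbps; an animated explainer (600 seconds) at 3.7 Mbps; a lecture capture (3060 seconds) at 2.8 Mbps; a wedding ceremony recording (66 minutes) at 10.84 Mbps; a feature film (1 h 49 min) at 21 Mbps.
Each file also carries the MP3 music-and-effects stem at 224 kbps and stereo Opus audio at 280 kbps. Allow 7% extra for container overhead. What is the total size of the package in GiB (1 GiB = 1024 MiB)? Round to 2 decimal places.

27.36 GiB

Audio total: 224 + 280 = 504 kbps = 0.504 Mbps.
sports highlight package: 21.504 Mbps × 360 s × 1.07 = 8283.3 Mb
tutorial video: 7.144 Mbps × 1920 s × 1.07 = 14676.6 Mb
animated explainer: 4.204 Mbps × 600 s × 1.07 = 2699.0 Mb
lecture capture: 3.304 Mbps × 3060 s × 1.07 = 10818.0 Mb
wedding ceremony recording: 11.344 Mbps × 3960 s × 1.07 = 48066.8 Mb
feature film: 21.504 Mbps × 6540 s × 1.07 = 150480.7 Mb
Total: 235024.4 Mb = 29378.0 MB.
= 27.36 GiB.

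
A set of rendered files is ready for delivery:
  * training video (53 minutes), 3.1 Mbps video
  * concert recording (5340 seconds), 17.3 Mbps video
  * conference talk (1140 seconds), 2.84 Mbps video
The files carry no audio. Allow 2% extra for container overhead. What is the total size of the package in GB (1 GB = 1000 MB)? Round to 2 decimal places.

13.45 GB

training video: 3.100 Mbps × 3180 s × 1.02 = 10055.2 Mb
concert recording: 17.300 Mbps × 5340 s × 1.02 = 94229.6 Mb
conference talk: 2.840 Mbps × 1140 s × 1.02 = 3302.4 Mb
Total: 107587.2 Mb = 13448.4 MB.
= 13.45 GB.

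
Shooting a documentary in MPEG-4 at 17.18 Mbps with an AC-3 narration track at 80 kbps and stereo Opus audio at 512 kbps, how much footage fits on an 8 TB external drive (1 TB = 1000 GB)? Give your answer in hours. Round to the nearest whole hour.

Audio total: 80 + 512 = 592 kbps = 0.592 Mbps.
Total bitrate: 17.18 + 0.592 = 17.772 Mbps.
Capacity: 8 TB = 64,000,000 Mb.
Recording time: 64,000,000 / 17.772 = 3,601,170 s ≈ 1,000 hours.

1000 hours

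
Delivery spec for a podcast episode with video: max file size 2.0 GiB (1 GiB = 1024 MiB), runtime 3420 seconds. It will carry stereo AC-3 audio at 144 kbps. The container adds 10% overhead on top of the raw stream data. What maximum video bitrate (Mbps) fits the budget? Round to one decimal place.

Budget: 2.0 GiB = 17179.9 Mb.
Stream payload after overhead: 17179.9 / 1.10 = 15618.1 Mb.
Total bitrate budget: 15618.1 Mb / 3420 s = 4.567 Mbps.
Audio: 144 kbps = 0.144 Mbps.
Video: 4.567 − 0.144 = 4.423 Mbps.

4.4 Mbps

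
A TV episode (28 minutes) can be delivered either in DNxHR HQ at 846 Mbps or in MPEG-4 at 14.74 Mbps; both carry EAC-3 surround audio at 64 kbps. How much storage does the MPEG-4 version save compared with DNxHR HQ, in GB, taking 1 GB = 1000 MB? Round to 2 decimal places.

174.56 GB

28 min = 1680 s
Audio: 64 kbps = 0.064 Mbps.
DNxHR HQ: 846.064 Mbps × 1680 s = 1421387.5 Mb = 177.673 GB.
MPEG-4: 14.804 Mbps × 1680 s = 24870.7 Mb = 3.109 GB.
Saving: 177.673 − 3.109 = 174.565 GB.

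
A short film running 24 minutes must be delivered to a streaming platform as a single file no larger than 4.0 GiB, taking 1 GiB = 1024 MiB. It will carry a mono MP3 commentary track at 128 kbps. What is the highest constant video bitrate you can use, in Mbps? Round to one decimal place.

23.7 Mbps

Budget: 4.0 GiB = 34359.7 Mb.
24 min = 1440 s
Total bitrate budget: 34359.7 Mb / 1440 s = 23.861 Mbps.
Audio: 128 kbps = 0.128 Mbps.
Video: 23.861 − 0.128 = 23.733 Mbps.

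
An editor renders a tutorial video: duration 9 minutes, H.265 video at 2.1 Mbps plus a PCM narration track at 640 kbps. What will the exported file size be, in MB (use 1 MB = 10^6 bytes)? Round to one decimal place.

185.0 MB

9 min = 540 s
Audio: 640 kbps = 0.640 Mbps.
Total bitrate: 2.1 + 0.640 = 2.740 Mbps.
Stream data: 2.740 Mbps × 540 s = 1479.6 Mb.
1,480 Mb ÷ 8 = 184.9 MB → 184.9 MB.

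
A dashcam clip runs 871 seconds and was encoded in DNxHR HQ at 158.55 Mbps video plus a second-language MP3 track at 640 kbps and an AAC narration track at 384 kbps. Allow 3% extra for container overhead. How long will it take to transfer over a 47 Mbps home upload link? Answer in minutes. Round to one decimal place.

50.8 minutes

Audio total: 640 + 384 = 1024 kbps = 1.024 Mbps.
Total bitrate: 159.574 Mbps.
File: 159.574 Mbps × 871 s = 138989.0 Mb.
With 3% container overhead: ×1.03. → 143158.6 Mb.
At 47 Mbps: 143158.6 / 47 = 3045.9 s ≈ 50.8 minutes.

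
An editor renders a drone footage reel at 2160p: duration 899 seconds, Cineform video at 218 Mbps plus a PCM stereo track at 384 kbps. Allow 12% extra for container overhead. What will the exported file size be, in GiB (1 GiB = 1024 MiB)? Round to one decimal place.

Audio: 384 kbps = 0.384 Mbps.
Total bitrate: 218 + 0.384 = 218.384 Mbps.
Stream data: 218.384 Mbps × 899 s = 196327.2 Mb.
With 12% container overhead: ×1.12.
219,886 Mb = 27,485,810,240 bytes ÷ 1,073,741,824 = 25.60 GiB.

25.6 GiB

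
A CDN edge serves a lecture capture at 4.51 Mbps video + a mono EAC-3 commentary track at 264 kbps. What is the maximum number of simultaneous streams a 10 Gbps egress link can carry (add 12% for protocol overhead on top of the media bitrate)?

1870

Audio: 264 kbps = 0.264 Mbps.
Per-viewer media rate: 4.774 Mbps.
On the wire with 12% overhead: 5.347 Mbps.
10 Gbps = 10,000 Mbps; 10,000 / 5.347 = 1870.25 → 1870 viewers.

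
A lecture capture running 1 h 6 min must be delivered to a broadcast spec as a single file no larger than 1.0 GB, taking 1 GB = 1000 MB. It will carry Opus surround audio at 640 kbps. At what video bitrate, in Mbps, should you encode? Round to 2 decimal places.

1.38 Mbps

Budget: 1.0 GB = 8000.0 Mb.
1 h 6 min = 66 min = 3960 s
Total bitrate budget: 8000.0 Mb / 3960 s = 2.020 Mbps.
Audio: 640 kbps = 0.640 Mbps.
Video: 2.020 − 0.640 = 1.380 Mbps.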